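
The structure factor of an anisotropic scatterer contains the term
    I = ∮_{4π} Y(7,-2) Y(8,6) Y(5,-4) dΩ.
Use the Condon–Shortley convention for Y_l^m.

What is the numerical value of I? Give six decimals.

-0.146782

Checks pass: Σm=0; 20 even; l₃=5∈[1,15].
(2·7+1)(2·8+1)(2·5+1) = 2805
Δ: 10! 4! 6! / 21! → 1/814773960
sum: t=3:−1/87091200 t=4:+1/4976640 t=5:−1/2073600 t=6:+1/4976640 t=7:−1/87091200 = -1/9676800
3j²(7 8 5; 0 0 0) = Δ·Π!·Σ² = 360/46189  (sign +1)
sum: t=8:+1/348364800 t=9:−1/1045094400 = 1/522547200
3j²(7 8 5; -2 6 -4) = Δ·Π!·Σ² = 4/323  (sign -1)
combine: 4πI² = 2805·360/46189·4/323 = 21600/79781
take √, sign -1: I = -0.14678180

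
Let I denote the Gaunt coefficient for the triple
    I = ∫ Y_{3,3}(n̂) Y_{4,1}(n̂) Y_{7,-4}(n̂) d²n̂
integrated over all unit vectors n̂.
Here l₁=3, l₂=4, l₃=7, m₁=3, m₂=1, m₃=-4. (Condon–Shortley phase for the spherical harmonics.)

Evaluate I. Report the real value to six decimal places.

0.144828

m-sum 0 ✓  L=14 even ✓  1≤7≤7 ✓
Π(2lᵢ+1) = 7×9×15 = 945
triangle coeff Δ(3,4,7) = 1/45045
Σ_t [0,0]: t=0:+1/20736 = 1/20736
(3j)²=35/1287 [(3 4 7; 0 0 0)], sign=-1
Σ_t [0,0]: t=0:+1/518400 = 1/518400
(3j)²=2/195 [(3 4 7; 3 1 -4)], sign=-1
⇒ 4πI² = 490/1859
I = (+1)√(490/1859/(4π)) = 0.14482829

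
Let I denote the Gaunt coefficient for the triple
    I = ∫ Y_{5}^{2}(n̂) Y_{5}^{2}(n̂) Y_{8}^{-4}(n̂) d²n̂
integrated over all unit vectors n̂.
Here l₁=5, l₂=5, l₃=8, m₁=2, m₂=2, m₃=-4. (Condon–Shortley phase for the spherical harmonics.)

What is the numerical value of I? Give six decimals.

Checks pass: Σm=0; 18 even; l₃=8∈[0,10].
(2·5+1)(2·5+1)(2·8+1) = 2057
Δ: 2! 8! 8! / 19! → 1/37413090
sum: t=0:+1/1036800 t=1:−1/331776 t=2:+1/1036800 = -1/921600
3j²(5 5 8; 0 0 0) = Δ·Π!·Σ² = 490/46189  (sign -1)
sum: t=0:+1/7257600 t=1:−1/2073600 t=2:+1/7257600 = -1/4838400
3j²(5 5 8; 2 2 -4) = Δ·Π!·Σ² = 252/20995  (sign -1)
combine: 4πI² = 2057·490/46189·252/20995 = 271656/1037153
take √, sign +1: I = 0.14437211

0.144372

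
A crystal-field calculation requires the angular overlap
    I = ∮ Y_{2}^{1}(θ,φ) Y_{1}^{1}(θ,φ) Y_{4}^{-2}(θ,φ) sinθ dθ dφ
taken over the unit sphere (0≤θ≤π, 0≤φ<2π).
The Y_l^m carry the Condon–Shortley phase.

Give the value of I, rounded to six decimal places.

triangle: need 1≤l₃≤3, have 4; I=0

0.000000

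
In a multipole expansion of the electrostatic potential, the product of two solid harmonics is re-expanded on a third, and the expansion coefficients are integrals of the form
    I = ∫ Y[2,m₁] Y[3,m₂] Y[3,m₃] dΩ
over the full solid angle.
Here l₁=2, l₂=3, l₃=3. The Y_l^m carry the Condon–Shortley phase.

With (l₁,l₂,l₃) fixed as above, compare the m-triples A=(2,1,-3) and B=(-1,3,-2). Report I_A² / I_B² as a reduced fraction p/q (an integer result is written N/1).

Shared (l₁,l₂,l₃)=(2,3,3): N and (l;000)² cancel in I_A²/I_B².
A: Δ = 2!·2!·4!/9! = 1/3780; Racah Σ t=0..0: t=0:+1/96 = 1/96; ⇒ 3j(2 3 3; 2 1 -3)² = 1/42, sgn +1
B: Δ = 2!·2!·4!/9! = 1/3780; Racah Σ t=2..2: t=2:+1/48 = 1/48; ⇒ 3j(2 3 3; -1 3 -2)² = 5/84, sgn -1
I_A²/I_B² = (1/42)/(5/84) = 2/5

2/5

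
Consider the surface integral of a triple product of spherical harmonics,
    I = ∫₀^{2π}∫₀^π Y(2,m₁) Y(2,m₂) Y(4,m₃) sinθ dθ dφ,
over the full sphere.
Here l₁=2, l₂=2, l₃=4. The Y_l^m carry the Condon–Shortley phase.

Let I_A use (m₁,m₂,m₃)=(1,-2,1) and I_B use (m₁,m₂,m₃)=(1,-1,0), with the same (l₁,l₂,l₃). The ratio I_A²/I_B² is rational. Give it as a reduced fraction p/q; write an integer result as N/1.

5/16

Same 2,2,4: normalisation and zero-m 3j drop out of the ratio.
A: Δ: 0! 4! 4! / 9! → 1/630; sum: t=0:+1/144 = 1/144; 3j²(2 2 4; 1 -2 1) = Δ·Π!·Σ² = 1/126  (sign -1)
B: Δ: 0! 4! 4! / 9! → 1/630; sum: t=0:+1/36 = 1/36; 3j²(2 2 4; 1 -1 0) = Δ·Π!·Σ² = 8/315  (sign +1)
I_A²/I_B² = (1/126)/(8/315) = 5/16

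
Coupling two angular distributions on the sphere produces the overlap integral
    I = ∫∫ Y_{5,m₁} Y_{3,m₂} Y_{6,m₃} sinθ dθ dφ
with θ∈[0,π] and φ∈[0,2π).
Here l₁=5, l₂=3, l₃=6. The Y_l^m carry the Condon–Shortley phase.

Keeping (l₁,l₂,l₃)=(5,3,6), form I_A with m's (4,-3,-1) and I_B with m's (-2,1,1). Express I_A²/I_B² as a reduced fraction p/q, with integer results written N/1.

4/5

Shared (l₁,l₂,l₃)=(5,3,6): N and (l;000)² cancel in I_A²/I_B².
A: Δ = 2!·8!·4!/15! = 1/675675; Racah Σ t=0..0: t=0:+1/241920 = 1/241920; ⇒ 3j(5 3 6; 4 -3 -1)² = 4/1001, sgn -1
B: Δ = 2!·8!·4!/15! = 1/675675; Racah Σ t=0..2: t=0:+1/241920 t=1:−1/8640 t=2:+1/5760 = 1/16128; ⇒ 3j(5 3 6; -2 1 1)² = 5/1001, sgn -1
I_A²/I_B² = (4/1001)/(5/1001) = 4/5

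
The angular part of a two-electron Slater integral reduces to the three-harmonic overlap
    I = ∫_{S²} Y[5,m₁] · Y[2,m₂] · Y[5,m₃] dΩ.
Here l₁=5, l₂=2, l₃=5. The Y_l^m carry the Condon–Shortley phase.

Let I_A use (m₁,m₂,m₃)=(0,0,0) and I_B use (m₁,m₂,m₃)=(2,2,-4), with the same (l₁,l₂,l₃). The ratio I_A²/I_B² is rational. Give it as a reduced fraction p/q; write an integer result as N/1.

25/18

Same 5,2,5: normalisation and zero-m 3j drop out of the ratio.
A: Δ: 2! 8! 2! / 13! → 1/38610; sum: t=0:+1/2880 t=1:−1/576 t=2:+1/2880 = -1/960; 3j²(5 2 5; 0 0 0) = Δ·Π!·Σ² = 10/429  (sign +1)
B: Δ: 2! 8! 2! / 13! → 1/38610; sum: t=2:+1/20160 = 1/20160; 3j²(5 2 5; 2 2 -4) = Δ·Π!·Σ² = 12/715  (sign -1)
I_A²/I_B² = (10/429)/(12/715) = 25/18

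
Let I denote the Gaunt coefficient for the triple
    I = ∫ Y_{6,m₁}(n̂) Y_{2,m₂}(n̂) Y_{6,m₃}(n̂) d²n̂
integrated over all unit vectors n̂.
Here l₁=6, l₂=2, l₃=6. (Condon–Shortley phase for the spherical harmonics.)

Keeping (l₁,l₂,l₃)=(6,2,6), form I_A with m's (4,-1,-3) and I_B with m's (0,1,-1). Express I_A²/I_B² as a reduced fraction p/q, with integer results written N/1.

l's match ⇒ only the (l;m) 3-j factors differ between A and B.
A: triangle coeff Δ(6,2,6) = 1/90090; Σ_t [0,1]: t=0:+1/161280 t=1:−1/725760 = 1/207360; (3j)²=7/286 [(6 2 6; 4 -1 -3)], sign=-1
B: triangle coeff Δ(6,2,6) = 1/90090; Σ_t [1,2]: t=1:−1/28800 t=2:+1/34560 = -1/172800; (3j)²=1/1430 [(6 2 6; 0 1 -1)], sign=+1
I_A²/I_B² = (7/286)/(1/1430) = 35/1

35/1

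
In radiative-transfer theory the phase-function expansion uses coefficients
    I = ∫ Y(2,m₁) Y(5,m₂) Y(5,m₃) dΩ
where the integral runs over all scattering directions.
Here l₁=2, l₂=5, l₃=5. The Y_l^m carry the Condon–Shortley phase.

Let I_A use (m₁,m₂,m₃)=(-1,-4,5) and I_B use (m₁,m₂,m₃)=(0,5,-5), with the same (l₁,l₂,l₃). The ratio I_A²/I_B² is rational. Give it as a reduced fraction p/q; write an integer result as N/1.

3/5

l's match ⇒ only the (l;m) 3-j factors differ between A and B.
A: triangle coeff Δ(2,5,5) = 1/38610; Σ_t [1,1]: t=1:−1/80640 = -1/80640; (3j)²=9/286 [(2 5 5; -1 -4 5)], sign=-1
B: triangle coeff Δ(2,5,5) = 1/38610; Σ_t [2,2]: t=2:+1/161280 = 1/161280; (3j)²=15/286 [(2 5 5; 0 5 -5)], sign=+1
I_A²/I_B² = (9/286)/(15/286) = 3/5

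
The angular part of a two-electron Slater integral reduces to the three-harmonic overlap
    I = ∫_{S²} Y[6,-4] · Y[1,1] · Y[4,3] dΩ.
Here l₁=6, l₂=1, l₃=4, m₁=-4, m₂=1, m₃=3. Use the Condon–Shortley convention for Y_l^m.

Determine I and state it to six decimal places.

0.000000

triangle: need 5≤l₃≤7, have 4; I=0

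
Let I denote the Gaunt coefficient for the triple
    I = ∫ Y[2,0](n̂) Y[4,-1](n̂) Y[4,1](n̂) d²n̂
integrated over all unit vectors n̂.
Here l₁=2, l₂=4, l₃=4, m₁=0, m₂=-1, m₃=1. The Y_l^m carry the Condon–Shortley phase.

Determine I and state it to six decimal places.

Checks pass: Σm=0; 10 even; l₃=4∈[2,6].
(2·2+1)(2·4+1)(2·4+1) = 405
Δ: 2! 2! 6! / 11! → 1/13860
sum: t=0:+1/192 t=1:−1/36 t=2:+1/192 = -5/288
3j²(2 4 4; 0 0 0) = Δ·Π!·Σ² = 20/693  (sign -1)
sum: t=0:+1/144 t=1:−1/48 t=2:+1/480 = -17/1440
3j²(2 4 4; 0 -1 1) = Δ·Π!·Σ² = 289/13860  (sign +1)
combine: 4πI² = 405·20/693·289/13860 = 1445/5929
take √, sign -1: I = -0.13926381

-0.139264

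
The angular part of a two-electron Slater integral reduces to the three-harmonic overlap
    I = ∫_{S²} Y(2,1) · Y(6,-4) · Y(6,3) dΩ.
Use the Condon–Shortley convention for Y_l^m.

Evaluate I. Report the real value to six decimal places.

0.179515

Checks pass: Σm=0; 14 even; l₃=6∈[4,8].
(2·2+1)(2·6+1)(2·6+1) = 845
Δ: 2! 2! 10! / 15! → 1/90090
sum: t=0:+1/69120 t=1:−1/14400 t=2:+1/69120 = -7/172800
3j²(2 6 6; 0 0 0) = Δ·Π!·Σ² = 14/715  (sign -1)
sum: t=0:+1/161280 t=1:−1/725760 = 1/207360
3j²(2 6 6; 1 -4 3) = Δ·Π!·Σ² = 7/286  (sign -1)
combine: 4πI² = 845·14/715·7/286 = 49/121
take √, sign +1: I = 0.17951487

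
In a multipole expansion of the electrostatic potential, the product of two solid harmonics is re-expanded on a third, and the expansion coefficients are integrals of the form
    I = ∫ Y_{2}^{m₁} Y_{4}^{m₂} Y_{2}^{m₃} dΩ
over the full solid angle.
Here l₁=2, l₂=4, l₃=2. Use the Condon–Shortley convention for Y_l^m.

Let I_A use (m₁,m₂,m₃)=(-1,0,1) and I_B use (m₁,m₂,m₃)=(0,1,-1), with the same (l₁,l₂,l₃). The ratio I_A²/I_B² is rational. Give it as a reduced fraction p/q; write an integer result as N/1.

8/15

l's match ⇒ only the (l;m) 3-j factors differ between A and B.
A: triangle coeff Δ(2,4,2) = 1/630; Σ_t [3,3]: t=3:−1/36 = -1/36; (3j)²=8/315 [(2 4 2; -1 0 1)], sign=+1
B: triangle coeff Δ(2,4,2) = 1/630; Σ_t [2,2]: t=2:+1/24 = 1/24; (3j)²=1/21 [(2 4 2; 0 1 -1)], sign=-1
I_A²/I_B² = (8/315)/(1/21) = 8/15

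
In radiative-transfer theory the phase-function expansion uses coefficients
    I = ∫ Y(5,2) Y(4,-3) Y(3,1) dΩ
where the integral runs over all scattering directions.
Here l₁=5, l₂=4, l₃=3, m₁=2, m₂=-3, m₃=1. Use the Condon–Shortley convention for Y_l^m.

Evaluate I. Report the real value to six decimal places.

-0.171363

Rules hold: Σm=0, L=12 even, 1≤3≤9.
N = 11·9·7 = 693
Δ = 6!·4!·2!/13! = 1/180180
Racah Σ t=2..4: t=2:+1/576 t=3:−1/144 t=4:+1/576 = -1/288
⇒ 3j(5 4 3; 0 0 0)² = 20/1001, sgn +1
Racah Σ t=0..1: t=0:+1/4320 t=1:−1/960 = -7/8640
⇒ 3j(5 4 3; 2 -3 1)² = 343/12870, sgn -1
4πI² = N·(3j₀)²·(3jₘ)² = 686/1859
I = -1·√(0.369016/4π) = -0.17136315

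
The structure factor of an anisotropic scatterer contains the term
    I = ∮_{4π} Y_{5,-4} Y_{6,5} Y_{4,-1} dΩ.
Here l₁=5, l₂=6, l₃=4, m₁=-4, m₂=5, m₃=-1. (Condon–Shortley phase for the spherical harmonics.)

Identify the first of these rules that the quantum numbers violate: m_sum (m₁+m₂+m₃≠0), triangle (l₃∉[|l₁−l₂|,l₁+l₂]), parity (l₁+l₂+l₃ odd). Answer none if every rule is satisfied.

parity

m₁+m₂+m₃ = -4 + 5 − 1 = 0  ✓
triangle: |5−6|=1 ≤ l₃=4 ≤ 5+6=11  ✓
parity: l₁+l₂+l₃ = 15 is odd  ✗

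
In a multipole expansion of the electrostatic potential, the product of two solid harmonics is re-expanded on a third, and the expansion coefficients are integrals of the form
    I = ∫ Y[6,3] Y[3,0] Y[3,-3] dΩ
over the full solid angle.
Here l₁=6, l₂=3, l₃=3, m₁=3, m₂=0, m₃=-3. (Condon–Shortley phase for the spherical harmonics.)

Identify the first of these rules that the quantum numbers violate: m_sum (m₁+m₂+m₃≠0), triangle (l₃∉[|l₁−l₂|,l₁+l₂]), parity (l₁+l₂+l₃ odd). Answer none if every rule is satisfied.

none

m₁+m₂+m₃ = 3 + 0 − 3 = 0  ✓
triangle: |6−3|=3 ≤ l₃=3 ≤ 6+3=9  ✓
parity: l₁+l₂+l₃ = 12 is even  ✓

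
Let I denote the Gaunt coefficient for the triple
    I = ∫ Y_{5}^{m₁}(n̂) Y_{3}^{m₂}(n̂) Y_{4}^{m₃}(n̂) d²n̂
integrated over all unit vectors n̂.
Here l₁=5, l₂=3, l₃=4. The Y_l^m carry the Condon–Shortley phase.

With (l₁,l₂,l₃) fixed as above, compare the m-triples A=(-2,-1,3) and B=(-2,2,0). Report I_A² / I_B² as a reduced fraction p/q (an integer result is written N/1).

l's match ⇒ only the (l;m) 3-j factors differ between A and B.
A: triangle coeff Δ(5,3,4) = 1/180180; Σ_t [1,2]: t=1:−1/4320 t=2:+1/960 = 7/8640; (3j)²=343/12870 [(5 3 4; -2 -1 3)], sign=-1
B: triangle coeff Δ(5,3,4) = 1/180180; Σ_t [3,4]: t=3:−1/576 t=4:+1/864 = -1/1728; (3j)²=5/1287 [(5 3 4; -2 2 0)], sign=-1
I_A²/I_B² = (343/12870)/(5/1287) = 343/50

343/50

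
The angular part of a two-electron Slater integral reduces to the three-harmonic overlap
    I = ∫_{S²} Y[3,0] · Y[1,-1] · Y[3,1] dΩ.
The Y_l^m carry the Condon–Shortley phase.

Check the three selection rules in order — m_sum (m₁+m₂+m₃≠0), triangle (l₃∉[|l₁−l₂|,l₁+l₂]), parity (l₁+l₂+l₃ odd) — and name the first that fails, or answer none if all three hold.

parity

Σmᵢ = 0  ✓
l₃∈[|l₁−l₂|,l₁+l₂]=[2,4], have l₃=3  ✓
Σlᵢ = 7 ⇒ odd  ✗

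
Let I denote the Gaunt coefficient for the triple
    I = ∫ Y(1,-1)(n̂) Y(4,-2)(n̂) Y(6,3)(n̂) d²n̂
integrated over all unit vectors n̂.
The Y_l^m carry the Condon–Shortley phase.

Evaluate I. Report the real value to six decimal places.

l₃=6 ∉ [3,5] — triangle fails ⇒ I = 0

0.000000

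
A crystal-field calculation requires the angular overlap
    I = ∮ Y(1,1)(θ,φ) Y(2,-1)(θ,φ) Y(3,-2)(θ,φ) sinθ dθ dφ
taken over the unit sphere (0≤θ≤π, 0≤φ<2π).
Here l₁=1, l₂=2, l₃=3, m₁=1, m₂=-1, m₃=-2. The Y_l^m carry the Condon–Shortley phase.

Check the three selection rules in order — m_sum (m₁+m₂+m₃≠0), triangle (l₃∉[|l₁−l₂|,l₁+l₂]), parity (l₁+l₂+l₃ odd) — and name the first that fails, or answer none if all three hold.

m₁+m₂+m₃ = 1 − 1 − 2 = -2  ✗
triangle: |1−2|=1 ≤ l₃=3 ≤ 1+2=3
parity: l₁+l₂+l₃ = 6 is even

m_sum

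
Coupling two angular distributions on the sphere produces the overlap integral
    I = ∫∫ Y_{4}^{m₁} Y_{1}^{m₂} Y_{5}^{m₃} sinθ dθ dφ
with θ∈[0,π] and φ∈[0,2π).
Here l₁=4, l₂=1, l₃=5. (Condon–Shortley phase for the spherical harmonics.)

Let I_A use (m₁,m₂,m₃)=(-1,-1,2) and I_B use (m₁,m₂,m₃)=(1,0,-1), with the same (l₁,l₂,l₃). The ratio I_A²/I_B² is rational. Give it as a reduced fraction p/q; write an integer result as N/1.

7/8

l's match ⇒ only the (l;m) 3-j factors differ between A and B.
A: triangle coeff Δ(4,1,5) = 1/495; Σ_t [0,0]: t=0:+1/1440 = 1/1440; (3j)²=7/165 [(4 1 5; -1 -1 2)], sign=-1
B: triangle coeff Δ(4,1,5) = 1/495; Σ_t [0,0]: t=0:+1/720 = 1/720; (3j)²=8/165 [(4 1 5; 1 0 -1)], sign=+1
I_A²/I_B² = (7/165)/(8/165) = 7/8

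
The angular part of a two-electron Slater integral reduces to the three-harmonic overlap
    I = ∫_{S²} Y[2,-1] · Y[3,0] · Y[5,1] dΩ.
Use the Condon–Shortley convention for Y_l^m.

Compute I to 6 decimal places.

-0.214318

Rules hold: Σm=0, L=10 even, 1≤5≤5.
N = 5·7·11 = 385
Δ = 0!·4!·6!/11! = 1/2310
Racah Σ t=0..0: t=0:+1/144 = 1/144
⇒ 3j(2 3 5; 0 0 0)² = 10/231, sgn -1
Racah Σ t=0..0: t=0:+1/216 = 1/216
⇒ 3j(2 3 5; -1 0 1)² = 8/231, sgn +1
4πI² = N·(3j₀)²·(3jₘ)² = 400/693
I = -1·√(0.577201/4π) = -0.21431790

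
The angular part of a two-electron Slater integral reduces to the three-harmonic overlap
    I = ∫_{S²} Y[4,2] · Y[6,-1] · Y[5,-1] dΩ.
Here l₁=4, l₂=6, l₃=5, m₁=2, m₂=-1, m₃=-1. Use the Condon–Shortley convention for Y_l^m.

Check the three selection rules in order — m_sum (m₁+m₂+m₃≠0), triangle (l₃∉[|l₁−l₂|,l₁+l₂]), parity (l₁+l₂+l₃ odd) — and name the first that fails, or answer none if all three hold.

m₁+m₂+m₃ = 2 − 1 − 1 = 0  ✓
triangle: |4−6|=2 ≤ l₃=5 ≤ 4+6=10  ✓
parity: l₁+l₂+l₃ = 15 is odd  ✗

parity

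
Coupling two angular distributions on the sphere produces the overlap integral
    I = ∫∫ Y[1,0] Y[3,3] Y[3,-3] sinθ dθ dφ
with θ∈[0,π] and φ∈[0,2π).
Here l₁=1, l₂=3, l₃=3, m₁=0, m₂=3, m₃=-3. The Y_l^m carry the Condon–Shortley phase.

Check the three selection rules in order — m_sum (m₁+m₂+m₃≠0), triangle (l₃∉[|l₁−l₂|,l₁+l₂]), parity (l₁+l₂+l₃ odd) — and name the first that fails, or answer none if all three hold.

Σmᵢ = 0  ✓
l₃∈[|l₁−l₂|,l₁+l₂]=[2,4], have l₃=3  ✓
Σlᵢ = 7 ⇒ odd  ✗

parity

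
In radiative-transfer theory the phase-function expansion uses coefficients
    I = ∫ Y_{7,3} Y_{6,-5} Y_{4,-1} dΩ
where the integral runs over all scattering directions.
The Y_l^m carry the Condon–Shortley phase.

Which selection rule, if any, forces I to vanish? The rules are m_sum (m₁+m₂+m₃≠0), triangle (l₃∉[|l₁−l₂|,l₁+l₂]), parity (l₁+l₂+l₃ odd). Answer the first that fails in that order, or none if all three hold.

m_sum

m₁+m₂+m₃ = 3 − 5 − 1 = -3  ✗
triangle: |7−6|=1 ≤ l₃=4 ≤ 7+6=13
parity: l₁+l₂+l₃ = 17 is odd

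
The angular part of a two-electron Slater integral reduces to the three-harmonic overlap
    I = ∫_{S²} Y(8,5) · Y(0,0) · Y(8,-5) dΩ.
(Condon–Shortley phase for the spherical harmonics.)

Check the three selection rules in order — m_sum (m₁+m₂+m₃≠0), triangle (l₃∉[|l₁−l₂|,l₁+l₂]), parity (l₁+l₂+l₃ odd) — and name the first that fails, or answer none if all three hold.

m₁+m₂+m₃ = 5 + 0 − 5 = 0  ✓
triangle: |8−0|=8 ≤ l₃=8 ≤ 8+0=8  ✓
parity: l₁+l₂+l₃ = 16 is even  ✓

none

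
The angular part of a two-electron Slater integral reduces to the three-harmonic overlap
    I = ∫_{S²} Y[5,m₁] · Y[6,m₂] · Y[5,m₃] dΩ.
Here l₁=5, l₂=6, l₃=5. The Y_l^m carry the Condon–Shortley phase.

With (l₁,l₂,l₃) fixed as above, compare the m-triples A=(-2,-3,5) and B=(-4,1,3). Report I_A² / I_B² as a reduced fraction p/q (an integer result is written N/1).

150/121

l's match ⇒ only the (l;m) 3-j factors differ between A and B.
A: triangle coeff Δ(5,6,5) = 1/28588560; Σ_t [3,3]: t=3:−1/622080 = -1/622080; (3j)²=105/4862 [(5 6 5; -2 -3 5)], sign=-1
B: triangle coeff Δ(5,6,5) = 1/28588560; Σ_t [5,6]: t=5:−1/138240 t=6:+1/518400 = -11/2073600; (3j)²=77/4420 [(5 6 5; -4 1 3)], sign=-1
I_A²/I_B² = (105/4862)/(77/4420) = 150/121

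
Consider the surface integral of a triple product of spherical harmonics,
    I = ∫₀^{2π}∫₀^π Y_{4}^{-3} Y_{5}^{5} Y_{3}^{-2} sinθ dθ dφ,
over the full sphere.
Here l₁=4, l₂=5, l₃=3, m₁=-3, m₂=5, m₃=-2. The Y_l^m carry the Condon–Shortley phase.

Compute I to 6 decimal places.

Rules hold: Σm=0, L=12 even, 1≤3≤9.
N = 9·11·7 = 693
Δ = 6!·2!·4!/13! = 1/180180
Racah Σ t=2..4: t=2:+1/576 t=3:−1/144 t=4:+1/576 = -1/288
⇒ 3j(4 5 3; 0 0 0)² = 20/1001, sgn +1
Racah Σ t=6..6: t=6:+1/17280 = 1/17280
⇒ 3j(4 5 3; -3 5 -2)² = 35/858, sgn -1
4πI² = N·(3j₀)²·(3jₘ)² = 1050/1859
I = -1·√(0.56482/4π) = -0.21200691

-0.212007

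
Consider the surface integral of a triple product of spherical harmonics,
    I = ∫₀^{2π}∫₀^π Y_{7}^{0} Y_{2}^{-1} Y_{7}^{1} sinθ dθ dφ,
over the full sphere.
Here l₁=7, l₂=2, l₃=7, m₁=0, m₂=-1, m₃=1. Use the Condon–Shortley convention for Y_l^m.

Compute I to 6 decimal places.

Rules hold: Σm=0, L=16 even, 5≤7≤9.
N = 15·5·15 = 1125
Δ = 2!·12!·2!/17! = 1/185640
Racah Σ t=0..2: t=0:+1/2419200 t=1:−1/518400 t=2:+1/2419200 = -1/907200
⇒ 3j(7 2 7; 0 0 0)² = 56/3315, sgn +1
Racah Σ t=0..1: t=0:+1/1209600 t=1:−1/1036800 = -1/7257600
⇒ 3j(7 2 7; 0 -1 1)² = 1/2210, sgn -1
4πI² = N·(3j₀)²·(3jₘ)² = 420/48841
I = -1·√(0.00859933/4π) = -0.02615938

-0.026159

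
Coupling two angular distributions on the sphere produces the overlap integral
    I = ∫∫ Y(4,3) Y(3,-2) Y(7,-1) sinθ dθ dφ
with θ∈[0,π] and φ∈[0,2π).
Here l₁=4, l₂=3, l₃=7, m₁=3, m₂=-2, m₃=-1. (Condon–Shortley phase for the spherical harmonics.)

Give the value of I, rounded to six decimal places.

Rules hold: Σm=0, L=14 even, 1≤7≤7.
N = 9·7·15 = 945
Δ = 0!·8!·6!/15! = 1/45045
Racah Σ t=0..0: t=0:+1/20736 = 1/20736
⇒ 3j(4 3 7; 0 0 0)² = 35/1287, sgn -1
Racah Σ t=0..0: t=0:+1/604800 = 1/604800
⇒ 3j(4 3 7; 3 -2 -1)² = 16/15015, sgn +1
4πI² = N·(3j₀)²·(3jₘ)² = 560/20449
I = -1·√(0.0273852/4π) = -0.04668239

-0.046682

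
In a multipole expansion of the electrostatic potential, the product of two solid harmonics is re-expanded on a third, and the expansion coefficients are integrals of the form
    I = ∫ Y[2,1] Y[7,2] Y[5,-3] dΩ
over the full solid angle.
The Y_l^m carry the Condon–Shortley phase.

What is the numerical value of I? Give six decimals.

Rules hold: Σm=0, L=14 even, 5≤5≤9.
N = 5·15·11 = 825
Δ = 4!·0!·10!/15! = 1/15015
Racah Σ t=2..2: t=2:+1/57600 = 1/57600
⇒ 3j(2 7 5; 0 0 0)² = 21/715, sgn -1
Racah Σ t=1..1: t=1:−1/483840 = -1/483840
⇒ 3j(2 7 5; 1 2 -3)² = 6/1001, sgn -1
4πI² = N·(3j₀)²·(3jₘ)² = 270/1859
I = +1·√(0.145239/4π) = 0.10750713

0.107507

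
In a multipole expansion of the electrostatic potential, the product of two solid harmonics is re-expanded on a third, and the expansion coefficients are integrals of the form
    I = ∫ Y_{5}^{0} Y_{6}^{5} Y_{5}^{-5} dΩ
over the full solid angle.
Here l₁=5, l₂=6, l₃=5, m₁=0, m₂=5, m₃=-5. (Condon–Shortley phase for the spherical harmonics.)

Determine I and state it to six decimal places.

Rules hold: Σm=0, L=16 even, 1≤5≤11.
N = 11·13·11 = 1573
Δ = 6!·4!·6!/17! = 1/28588560
Racah Σ t=1..5: t=1:−1/345600 t=2:+1/13824 t=3:−1/5184 t=4:+1/13824 t=5:−1/345600 = -7/129600
⇒ 3j(5 6 5; 0 0 0)² = 80/7293, sgn +1
Racah Σ t=5..5: t=5:−1/2073600 = -1/2073600
⇒ 3j(5 6 5; 0 5 -5)² = 15/884, sgn -1
4πI² = N·(3j₀)²·(3jₘ)² = 1100/3757
I = -1·√(0.292787/4π) = -0.15264086

-0.152641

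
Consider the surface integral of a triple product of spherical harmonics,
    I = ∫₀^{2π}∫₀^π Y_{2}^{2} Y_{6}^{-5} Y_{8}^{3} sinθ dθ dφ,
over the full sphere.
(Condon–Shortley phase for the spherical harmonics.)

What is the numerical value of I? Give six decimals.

m-sum 0 ✓  L=16 even ✓  4≤8≤8 ✓
Π(2lᵢ+1) = 5×13×17 = 1105
triangle coeff Δ(2,6,8) = 1/30940
Σ_t [0,0]: t=0:+1/2073600 = 1/2073600
(3j)²=28/1105 [(2 6 8; 0 0 0)], sign=+1
Σ_t [0,0]: t=0:+1/958003200 = 1/958003200
(3j)²=1/6188 [(2 6 8; 2 -5 3)], sign=-1
⇒ 4πI² = 1/221
I = (-1)√(1/221/(4π)) = -0.01897575

-0.018976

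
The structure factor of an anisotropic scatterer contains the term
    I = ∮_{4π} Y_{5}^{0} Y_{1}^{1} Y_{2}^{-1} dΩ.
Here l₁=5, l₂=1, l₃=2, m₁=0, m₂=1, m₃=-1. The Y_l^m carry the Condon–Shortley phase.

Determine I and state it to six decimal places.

0.000000

triangle: need 4≤l₃≤6, have 2; I=0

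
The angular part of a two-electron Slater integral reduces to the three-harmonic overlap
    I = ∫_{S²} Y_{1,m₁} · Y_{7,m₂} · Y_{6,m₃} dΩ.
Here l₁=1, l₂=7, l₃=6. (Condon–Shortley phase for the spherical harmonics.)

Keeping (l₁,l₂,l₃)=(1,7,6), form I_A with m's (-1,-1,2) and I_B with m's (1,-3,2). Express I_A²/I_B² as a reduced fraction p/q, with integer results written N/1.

Shared (l₁,l₂,l₃)=(1,7,6): N and (l;000)² cancel in I_A²/I_B².
A: Δ = 2!·0!·12!/15! = 1/1365; Racah Σ t=2..2: t=2:+1/1935360 = 1/1935360; ⇒ 3j(1 7 6; -1 -1 2)² = 1/91, sgn +1
B: Δ = 2!·0!·12!/15! = 1/1365; Racah Σ t=0..0: t=0:+1/1935360 = 1/1935360; ⇒ 3j(1 7 6; 1 -3 2)² = 3/91, sgn +1
I_A²/I_B² = (1/91)/(3/91) = 1/3

1/3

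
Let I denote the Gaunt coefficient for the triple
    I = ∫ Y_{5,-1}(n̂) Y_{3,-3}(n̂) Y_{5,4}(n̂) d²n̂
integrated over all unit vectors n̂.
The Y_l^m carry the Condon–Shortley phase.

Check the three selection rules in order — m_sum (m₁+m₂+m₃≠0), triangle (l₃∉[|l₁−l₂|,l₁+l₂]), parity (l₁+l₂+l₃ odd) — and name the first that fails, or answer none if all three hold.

parity

m₁+m₂+m₃ = -1 − 3 + 4 = 0  ✓
triangle: |5−3|=2 ≤ l₃=5 ≤ 5+3=8  ✓
parity: l₁+l₂+l₃ = 13 is odd  ✗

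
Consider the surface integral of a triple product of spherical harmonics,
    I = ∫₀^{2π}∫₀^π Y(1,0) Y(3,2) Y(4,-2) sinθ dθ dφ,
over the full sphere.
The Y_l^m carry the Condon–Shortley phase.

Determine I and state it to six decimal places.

0.213244

m-sum 0 ✓  L=8 even ✓  2≤4≤4 ✓
Π(2lᵢ+1) = 3×7×9 = 189
triangle coeff Δ(1,3,4) = 1/252
Σ_t [0,0]: t=0:+1/36 = 1/36
(3j)²=4/63 [(1 3 4; 0 0 0)], sign=+1
Σ_t [0,0]: t=0:+1/120 = 1/120
(3j)²=1/21 [(1 3 4; 0 2 -2)], sign=+1
⇒ 4πI² = 4/7
I = (+1)√(4/7/(4π)) = 0.21324362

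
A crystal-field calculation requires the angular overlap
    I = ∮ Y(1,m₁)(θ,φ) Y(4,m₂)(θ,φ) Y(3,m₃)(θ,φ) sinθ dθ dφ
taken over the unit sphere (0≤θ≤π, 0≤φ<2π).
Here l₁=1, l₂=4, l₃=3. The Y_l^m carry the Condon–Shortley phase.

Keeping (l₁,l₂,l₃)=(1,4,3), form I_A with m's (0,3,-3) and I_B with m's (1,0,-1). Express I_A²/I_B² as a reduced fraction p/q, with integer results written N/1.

7/6

l's match ⇒ only the (l;m) 3-j factors differ between A and B.
A: triangle coeff Δ(1,4,3) = 1/252; Σ_t [1,1]: t=1:−1/720 = -1/720; (3j)²=1/36 [(1 4 3; 0 3 -3)], sign=-1
B: triangle coeff Δ(1,4,3) = 1/252; Σ_t [0,0]: t=0:+1/96 = 1/96; (3j)²=1/42 [(1 4 3; 1 0 -1)], sign=+1
I_A²/I_B² = (1/36)/(1/42) = 7/6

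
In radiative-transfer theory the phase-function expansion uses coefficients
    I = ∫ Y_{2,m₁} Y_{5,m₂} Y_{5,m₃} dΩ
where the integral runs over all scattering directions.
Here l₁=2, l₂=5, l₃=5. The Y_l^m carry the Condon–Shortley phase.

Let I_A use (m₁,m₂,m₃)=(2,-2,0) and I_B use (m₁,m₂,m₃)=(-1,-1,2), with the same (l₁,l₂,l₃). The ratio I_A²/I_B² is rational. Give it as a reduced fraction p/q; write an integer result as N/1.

Shared (l₁,l₂,l₃)=(2,5,5): N and (l;000)² cancel in I_A²/I_B².
A: Δ = 2!·2!·8!/13! = 1/38610; Racah Σ t=0..0: t=0:+1/2880 = 1/2880; ⇒ 3j(2 5 5; 2 -2 0)² = 14/429, sgn -1
B: Δ = 2!·2!·8!/13! = 1/38610; Racah Σ t=1..2: t=1:−1/1440 t=2:+1/2880 = -1/2880; ⇒ 3j(2 5 5; -1 -1 2)² = 7/715, sgn +1
I_A²/I_B² = (14/429)/(7/715) = 10/3

10/3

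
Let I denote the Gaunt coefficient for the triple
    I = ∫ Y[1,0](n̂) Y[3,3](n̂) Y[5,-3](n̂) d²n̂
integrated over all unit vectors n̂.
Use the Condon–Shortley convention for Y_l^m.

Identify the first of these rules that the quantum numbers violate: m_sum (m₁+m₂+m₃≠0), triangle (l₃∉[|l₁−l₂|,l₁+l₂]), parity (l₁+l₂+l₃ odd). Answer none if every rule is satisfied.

azimuthal sum: 0 + 3 − 3 = 0  ✓
2 ≤ 5 ≤ 4 (triangle on l)  ✗
L = 1 + 3 + 5 = 9 (odd)

triangle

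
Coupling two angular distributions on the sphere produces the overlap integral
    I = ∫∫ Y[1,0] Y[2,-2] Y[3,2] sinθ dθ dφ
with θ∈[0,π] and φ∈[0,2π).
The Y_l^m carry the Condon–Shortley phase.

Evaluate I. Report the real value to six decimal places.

Checks pass: Σm=0; 6 even; l₃=3∈[1,3].
(2·1+1)(2·2+1)(2·3+1) = 105
Δ: 0! 2! 4! / 7! → 1/105
sum: t=0:+1/4 = 1/4
3j²(1 2 3; 0 0 0) = Δ·Π!·Σ² = 3/35  (sign -1)
sum: t=0:+1/24 = 1/24
3j²(1 2 3; 0 -2 2) = Δ·Π!·Σ² = 1/21  (sign -1)
combine: 4πI² = 105·3/35·1/21 = 3/7
take √, sign +1: I = 0.18467439

0.184674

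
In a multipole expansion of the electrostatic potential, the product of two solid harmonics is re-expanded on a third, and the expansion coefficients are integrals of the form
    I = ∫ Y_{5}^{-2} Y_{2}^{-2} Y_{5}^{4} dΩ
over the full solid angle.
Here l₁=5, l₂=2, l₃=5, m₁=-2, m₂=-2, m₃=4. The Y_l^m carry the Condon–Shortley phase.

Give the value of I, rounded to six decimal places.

-0.137240

m-sum 0 ✓  L=12 even ✓  3≤5≤7 ✓
Π(2lᵢ+1) = 11×5×11 = 605
triangle coeff Δ(5,2,5) = 1/38610
Σ_t [0,2]: t=0:+1/2880 t=1:−1/576 t=2:+1/2880 = -1/960
(3j)²=10/429 [(5 2 5; 0 0 0)], sign=+1
Σ_t [0,0]: t=0:+1/20160 = 1/20160
(3j)²=12/715 [(5 2 5; -2 -2 4)], sign=-1
⇒ 4πI² = 40/169
I = (-1)√(40/169/(4π)) = -0.13724032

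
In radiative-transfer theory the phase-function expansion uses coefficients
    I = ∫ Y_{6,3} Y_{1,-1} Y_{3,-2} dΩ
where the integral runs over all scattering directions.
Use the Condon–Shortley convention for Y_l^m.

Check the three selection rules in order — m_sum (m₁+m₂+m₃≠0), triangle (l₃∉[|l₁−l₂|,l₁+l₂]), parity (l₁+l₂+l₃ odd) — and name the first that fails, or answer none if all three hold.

triangle

m₁+m₂+m₃ = 3 − 1 − 2 = 0  ✓
triangle: |6−1|=5 ≤ l₃=3 ≤ 6+1=7  ✗
parity: l₁+l₂+l₃ = 10 is even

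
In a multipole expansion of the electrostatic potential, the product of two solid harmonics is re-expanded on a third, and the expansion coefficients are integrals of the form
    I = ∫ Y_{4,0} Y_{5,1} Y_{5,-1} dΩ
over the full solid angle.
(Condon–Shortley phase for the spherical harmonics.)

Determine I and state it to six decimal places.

Rules hold: Σm=0, L=14 even, 1≤5≤9.
N = 9·11·11 = 1089
Δ = 4!·4!·6!/15! = 1/3153150
Racah Σ t=0..4: t=0:+1/69120 t=1:−1/1728 t=2:+1/576 t=3:−1/1728 t=4:+1/69120 = 7/11520
⇒ 3j(4 5 5; 0 0 0)² = 2/143, sgn -1
Racah Σ t=0..4: t=0:+1/414720 t=1:−1/4320 t=2:+1/768 t=3:−1/1296 t=4:+1/27648 = 7/20736
⇒ 3j(4 5 5; 0 1 -1)² = 8/1287, sgn +1
4πI² = N·(3j₀)²·(3jₘ)² = 16/169
I = -1·√(0.0946746/4π) = -0.08679840

-0.086798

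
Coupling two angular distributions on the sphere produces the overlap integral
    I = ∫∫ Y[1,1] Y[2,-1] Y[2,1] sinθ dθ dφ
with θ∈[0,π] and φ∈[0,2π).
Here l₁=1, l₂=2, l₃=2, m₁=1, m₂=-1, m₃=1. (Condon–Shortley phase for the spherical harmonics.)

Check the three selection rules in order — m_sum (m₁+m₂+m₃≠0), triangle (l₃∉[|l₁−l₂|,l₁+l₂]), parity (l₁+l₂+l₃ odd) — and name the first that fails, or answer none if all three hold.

azimuthal sum: 1 − 1 + 1 = 1  ✗
1 ≤ 2 ≤ 3 (triangle on l)
L = 1 + 2 + 2 = 5 (odd)

m_sum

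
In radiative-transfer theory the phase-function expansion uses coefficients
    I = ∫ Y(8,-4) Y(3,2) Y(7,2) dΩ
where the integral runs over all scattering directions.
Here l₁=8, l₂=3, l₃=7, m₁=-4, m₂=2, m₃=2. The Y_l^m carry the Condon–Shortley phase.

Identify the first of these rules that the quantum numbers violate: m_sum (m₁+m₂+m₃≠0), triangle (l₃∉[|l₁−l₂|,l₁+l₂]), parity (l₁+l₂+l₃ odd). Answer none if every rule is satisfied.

Σmᵢ = 0  ✓
l₃∈[|l₁−l₂|,l₁+l₂]=[5,11], have l₃=7  ✓
Σlᵢ = 18 ⇒ even  ✓

none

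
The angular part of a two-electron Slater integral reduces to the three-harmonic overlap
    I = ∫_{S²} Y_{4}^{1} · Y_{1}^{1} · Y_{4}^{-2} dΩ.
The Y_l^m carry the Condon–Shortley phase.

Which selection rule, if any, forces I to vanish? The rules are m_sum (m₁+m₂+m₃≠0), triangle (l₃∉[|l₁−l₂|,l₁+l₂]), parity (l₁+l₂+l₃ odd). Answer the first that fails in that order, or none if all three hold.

m₁+m₂+m₃ = 1 + 1 − 2 = 0  ✓
triangle: |4−1|=3 ≤ l₃=4 ≤ 4+1=5  ✓
parity: l₁+l₂+l₃ = 9 is odd  ✗

parity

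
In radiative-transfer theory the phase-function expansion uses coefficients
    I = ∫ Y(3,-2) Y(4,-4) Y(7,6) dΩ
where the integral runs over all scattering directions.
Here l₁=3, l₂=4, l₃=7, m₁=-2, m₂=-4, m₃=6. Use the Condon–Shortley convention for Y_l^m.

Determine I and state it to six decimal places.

m-sum 0 ✓  L=14 even ✓  1≤7≤7 ✓
Π(2lᵢ+1) = 7×9×15 = 945
triangle coeff Δ(3,4,7) = 1/45045
Σ_t [0,0]: t=0:+1/20736 = 1/20736
(3j)²=35/1287 [(3 4 7; 0 0 0)], sign=-1
Σ_t [0,0]: t=0:+1/4838400 = 1/4838400
(3j)²=1/35 [(3 4 7; -2 -4 6)], sign=-1
⇒ 4πI² = 105/143
I = (+1)√(105/143/(4π)) = 0.24172507

0.241725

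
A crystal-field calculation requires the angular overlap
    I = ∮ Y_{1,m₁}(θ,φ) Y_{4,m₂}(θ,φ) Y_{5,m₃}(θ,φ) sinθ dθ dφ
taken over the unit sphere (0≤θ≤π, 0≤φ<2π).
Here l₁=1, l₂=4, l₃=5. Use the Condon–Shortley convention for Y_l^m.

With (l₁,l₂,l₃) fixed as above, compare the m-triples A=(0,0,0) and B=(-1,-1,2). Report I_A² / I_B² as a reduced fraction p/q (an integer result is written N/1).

25/21

l's match ⇒ only the (l;m) 3-j factors differ between A and B.
A: triangle coeff Δ(1,4,5) = 1/495; Σ_t [0,0]: t=0:+1/576 = 1/576; (3j)²=5/99 [(1 4 5; 0 0 0)], sign=-1
B: triangle coeff Δ(1,4,5) = 1/495; Σ_t [0,0]: t=0:+1/1440 = 1/1440; (3j)²=7/165 [(1 4 5; -1 -1 2)], sign=-1
I_A²/I_B² = (5/99)/(7/165) = 25/21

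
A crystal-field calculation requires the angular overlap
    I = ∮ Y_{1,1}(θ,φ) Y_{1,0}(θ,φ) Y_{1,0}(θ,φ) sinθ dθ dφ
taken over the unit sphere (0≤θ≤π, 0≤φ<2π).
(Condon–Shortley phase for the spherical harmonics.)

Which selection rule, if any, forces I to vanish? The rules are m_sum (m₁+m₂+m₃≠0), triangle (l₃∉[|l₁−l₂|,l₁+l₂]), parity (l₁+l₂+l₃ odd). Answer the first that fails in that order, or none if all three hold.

azimuthal sum: 1 + 0 + 0 = 1  ✗
0 ≤ 1 ≤ 2 (triangle on l)
L = 1 + 1 + 1 = 3 (odd)

m_sum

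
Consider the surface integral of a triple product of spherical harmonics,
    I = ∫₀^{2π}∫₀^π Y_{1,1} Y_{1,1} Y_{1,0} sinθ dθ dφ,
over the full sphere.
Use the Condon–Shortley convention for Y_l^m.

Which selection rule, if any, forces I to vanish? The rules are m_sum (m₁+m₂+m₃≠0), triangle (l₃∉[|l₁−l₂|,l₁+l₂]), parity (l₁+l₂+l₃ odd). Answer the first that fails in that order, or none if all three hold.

m₁+m₂+m₃ = 1 + 1 + 0 = 2  ✗
triangle: |1−1|=0 ≤ l₃=1 ≤ 1+1=2
parity: l₁+l₂+l₃ = 3 is odd

m_sum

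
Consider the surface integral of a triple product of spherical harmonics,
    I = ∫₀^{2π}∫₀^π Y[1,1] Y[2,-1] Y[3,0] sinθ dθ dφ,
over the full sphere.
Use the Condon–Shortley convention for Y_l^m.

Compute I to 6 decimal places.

Checks pass: Σm=0; 6 even; l₃=3∈[1,3].
(2·1+1)(2·2+1)(2·3+1) = 105
Δ: 0! 2! 4! / 7! → 1/105
sum: t=0:+1/4 = 1/4
3j²(1 2 3; 0 0 0) = Δ·Π!·Σ² = 3/35  (sign -1)
sum: t=0:+1/12 = 1/12
3j²(1 2 3; 1 -1 0) = Δ·Π!·Σ² = 1/35  (sign -1)
combine: 4πI² = 105·3/35·1/35 = 9/35
take √, sign +1: I = 0.14304817

0.143048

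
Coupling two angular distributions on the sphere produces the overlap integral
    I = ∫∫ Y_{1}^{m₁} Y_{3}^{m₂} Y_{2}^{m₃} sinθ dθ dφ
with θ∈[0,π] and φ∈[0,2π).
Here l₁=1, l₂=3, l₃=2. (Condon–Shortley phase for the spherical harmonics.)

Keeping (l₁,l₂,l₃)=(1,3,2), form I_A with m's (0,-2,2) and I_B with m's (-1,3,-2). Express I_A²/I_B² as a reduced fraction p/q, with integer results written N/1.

1/3

l's match ⇒ only the (l;m) 3-j factors differ between A and B.
A: triangle coeff Δ(1,3,2) = 1/105; Σ_t [1,1]: t=1:−1/24 = -1/24; (3j)²=1/21 [(1 3 2; 0 -2 2)], sign=-1
B: triangle coeff Δ(1,3,2) = 1/105; Σ_t [2,2]: t=2:+1/48 = 1/48; (3j)²=1/7 [(1 3 2; -1 3 -2)], sign=+1
I_A²/I_B² = (1/21)/(1/7) = 1/3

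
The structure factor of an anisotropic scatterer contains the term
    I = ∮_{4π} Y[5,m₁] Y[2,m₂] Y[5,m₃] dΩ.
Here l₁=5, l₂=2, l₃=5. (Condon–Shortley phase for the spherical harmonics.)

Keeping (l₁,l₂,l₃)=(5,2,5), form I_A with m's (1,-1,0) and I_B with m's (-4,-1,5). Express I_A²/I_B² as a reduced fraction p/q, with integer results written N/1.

1/27

Same 5,2,5: normalisation and zero-m 3j drop out of the ratio.
A: Δ: 2! 8! 2! / 13! → 1/38610; sum: t=0:+1/1152 t=1:−1/1440 = 1/5760; 3j²(5 2 5; 1 -1 0) = Δ·Π!·Σ² = 1/858  (sign -1)
B: Δ: 2! 8! 2! / 13! → 1/38610; sum: t=1:−1/80640 = -1/80640; 3j²(5 2 5; -4 -1 5) = Δ·Π!·Σ² = 9/286  (sign -1)
I_A²/I_B² = (1/858)/(9/286) = 1/27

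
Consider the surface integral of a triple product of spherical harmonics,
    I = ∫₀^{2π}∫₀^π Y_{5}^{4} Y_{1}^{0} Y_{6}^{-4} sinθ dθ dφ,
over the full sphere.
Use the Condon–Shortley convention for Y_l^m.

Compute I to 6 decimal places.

m-sum 0 ✓  L=12 even ✓  4≤6≤6 ✓
Π(2lᵢ+1) = 11×3×13 = 429
triangle coeff Δ(5,1,6) = 1/858
Σ_t [0,0]: t=0:+1/14400 = 1/14400
(3j)²=6/143 [(5 1 6; 0 0 0)], sign=+1
Σ_t [0,0]: t=0:+1/362880 = 1/362880
(3j)²=10/429 [(5 1 6; 4 0 -4)], sign=+1
⇒ 4πI² = 60/143
I = (+1)√(60/143/(4π)) = 0.18272698

0.182727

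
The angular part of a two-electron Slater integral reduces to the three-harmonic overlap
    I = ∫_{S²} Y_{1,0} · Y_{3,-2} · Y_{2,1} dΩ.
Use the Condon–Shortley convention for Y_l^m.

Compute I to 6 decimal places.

0.000000

Σmᵢ = -1 ≠ 0, so the φ-integral vanishes; I = 0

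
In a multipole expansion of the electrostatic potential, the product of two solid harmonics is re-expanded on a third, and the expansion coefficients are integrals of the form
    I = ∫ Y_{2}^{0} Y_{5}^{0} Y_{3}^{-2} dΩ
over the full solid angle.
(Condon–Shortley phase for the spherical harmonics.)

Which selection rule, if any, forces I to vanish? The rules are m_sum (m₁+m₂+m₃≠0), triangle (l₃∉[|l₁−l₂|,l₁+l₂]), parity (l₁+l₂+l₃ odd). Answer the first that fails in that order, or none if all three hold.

m_sum

Σmᵢ = -2  ✗
l₃∈[|l₁−l₂|,l₁+l₂]=[3,7], have l₃=3
Σlᵢ = 10 ⇒ even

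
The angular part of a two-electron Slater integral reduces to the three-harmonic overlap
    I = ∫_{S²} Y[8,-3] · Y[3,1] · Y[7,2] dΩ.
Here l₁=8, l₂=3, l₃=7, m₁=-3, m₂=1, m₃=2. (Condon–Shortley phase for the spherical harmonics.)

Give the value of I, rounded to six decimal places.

-0.144372

m-sum 0 ✓  L=18 even ✓  5≤7≤11 ✓
Π(2lᵢ+1) = 17×7×15 = 1785
triangle coeff Δ(8,3,7) = 1/5290740
Σ_t [1,3]: t=1:−1/7257600 t=2:+1/2073600 t=3:−1/7257600 = 1/4838400
(3j)²=252/20995 [(8 3 7; 0 0 0)], sign=-1
Σ_t [2,4]: t=2:+1/17418240 t=3:−1/5806080 t=4:+1/29030400 = -1/12441600
(3j)²=154/12597 [(8 3 7; -3 1 2)], sign=+1
⇒ 4πI² = 271656/1037153
I = (-1)√(271656/1037153/(4π)) = -0.14437211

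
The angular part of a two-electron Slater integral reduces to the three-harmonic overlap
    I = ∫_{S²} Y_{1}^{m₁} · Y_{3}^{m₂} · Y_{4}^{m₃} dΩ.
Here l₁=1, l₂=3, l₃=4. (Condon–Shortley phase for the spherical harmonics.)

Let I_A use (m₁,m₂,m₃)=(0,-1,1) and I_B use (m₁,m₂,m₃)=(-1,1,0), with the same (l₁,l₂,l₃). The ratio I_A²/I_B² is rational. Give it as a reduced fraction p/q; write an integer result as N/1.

Shared (l₁,l₂,l₃)=(1,3,4): N and (l;000)² cancel in I_A²/I_B².
A: Δ = 0!·2!·6!/9! = 1/252; Racah Σ t=0..0: t=0:+1/48 = 1/48; ⇒ 3j(1 3 4; 0 -1 1)² = 5/84, sgn -1
B: Δ = 0!·2!·6!/9! = 1/252; Racah Σ t=0..0: t=0:+1/96 = 1/96; ⇒ 3j(1 3 4; -1 1 0)² = 1/42, sgn +1
I_A²/I_B² = (5/84)/(1/42) = 5/2

5/2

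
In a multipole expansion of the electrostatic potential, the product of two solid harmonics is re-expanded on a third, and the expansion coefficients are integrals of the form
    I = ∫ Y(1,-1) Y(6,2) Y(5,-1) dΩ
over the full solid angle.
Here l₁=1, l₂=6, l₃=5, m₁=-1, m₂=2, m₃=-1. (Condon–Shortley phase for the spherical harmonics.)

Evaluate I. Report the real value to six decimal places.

0.216205

Rules hold: Σm=0, L=12 even, 5≤5≤7.
N = 3·13·11 = 429
Δ = 2!·0!·10!/13! = 1/858
Racah Σ t=1..1: t=1:−1/14400 = -1/14400
⇒ 3j(1 6 5; 0 0 0)² = 6/143, sgn +1
Racah Σ t=2..2: t=2:+1/34560 = 1/34560
⇒ 3j(1 6 5; -1 2 -1)² = 14/429, sgn +1
4πI² = N·(3j₀)²·(3jₘ)² = 84/143
I = +1·√(0.587413/4π) = 0.21620548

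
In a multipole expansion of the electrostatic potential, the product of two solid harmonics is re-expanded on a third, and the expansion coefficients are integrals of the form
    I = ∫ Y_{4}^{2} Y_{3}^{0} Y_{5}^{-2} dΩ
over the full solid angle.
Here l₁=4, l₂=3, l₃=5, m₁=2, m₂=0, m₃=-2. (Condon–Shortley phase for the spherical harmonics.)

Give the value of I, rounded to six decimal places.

0.022664

Rules hold: Σm=0, L=12 even, 1≤5≤7.
N = 9·7·11 = 693
Δ = 2!·6!·4!/13! = 1/180180
Racah Σ t=0..2: t=0:+1/576 t=1:−1/144 t=2:+1/576 = -1/288
⇒ 3j(4 3 5; 0 0 0)² = 20/1001, sgn +1
Racah Σ t=0..2: t=0:+1/576 t=1:−1/480 t=2:+1/8640 = -1/4320
⇒ 3j(4 3 5; 2 0 -2)² = 1/2145, sgn +1
4πI² = N·(3j₀)²·(3jₘ)² = 12/1859
I = +1·√(0.00645508/4π) = 0.02266449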